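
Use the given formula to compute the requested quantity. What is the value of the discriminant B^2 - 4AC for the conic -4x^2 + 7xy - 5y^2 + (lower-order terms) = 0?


The discriminant of a conic Ax^2 + Bxy + Cy^2 + ... = 0 is B^2 - 4AC.
B^2 = 7^2 = 49
4AC = 4*(-4)*(-5) = 80
Discriminant = 49 - 80 = -31

-31


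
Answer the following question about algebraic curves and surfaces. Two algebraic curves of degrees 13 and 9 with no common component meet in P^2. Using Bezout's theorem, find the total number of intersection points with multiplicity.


Bezout's theorem states the intersection count equals the product of degrees.
Intersection count = 13 * 9 = 117

117


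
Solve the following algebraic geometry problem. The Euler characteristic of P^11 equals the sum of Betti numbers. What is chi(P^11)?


The complex projective space P^11 has one cell in each even real dimension 0, 2, ..., 22.
The cohomology groups are H^{2k}(P^11) = Z for k = 0,...,11, and 0 otherwise.
Euler characteristic = sum of Betti numbers = 1 per even-dimensional cohomology group.
chi(P^11) = 11 + 1 = 12

12


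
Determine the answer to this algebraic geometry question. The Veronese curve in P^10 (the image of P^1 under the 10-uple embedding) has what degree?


The rational normal curve in P^10 is the image of P^1 under the 10-uple Veronese.
A general hyperplane in P^10 pulls back to a degree-10 form on P^1, which has 10 zeros,
so the curve meets a general hyperplane in 10 points. Degree = 10.

10


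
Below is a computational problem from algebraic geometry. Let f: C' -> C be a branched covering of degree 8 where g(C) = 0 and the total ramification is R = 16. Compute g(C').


Riemann-Hurwitz formula: 2g' - 2 = d(2g - 2) + R
Given: d = 8, g = 0, R = 16
2g' - 2 = 8*(2*0 - 2) + 16
2g' - 2 = 8*(-2) + 16
2g' - 2 = -16 + 16 = 0
2g' = 2
g' = 1

1


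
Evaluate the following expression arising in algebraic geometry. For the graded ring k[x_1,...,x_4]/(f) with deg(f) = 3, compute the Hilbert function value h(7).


For R = k[x_1,...,x_n]/(f) with f homogeneous of degree e:
The Hilbert series is (1 - t^e)/(1 - t)^n.
So h(d) = C(d+n-1, n-1) - C(d-e+n-1, n-1) for d >= e.
With n=4, e=3, d=7:
C(7+4-1, 4-1) = C(10, 3) = 120
C(7-3+4-1, 4-1) = C(7, 3) = 35
h(7) = 120 - 35 = 85

85


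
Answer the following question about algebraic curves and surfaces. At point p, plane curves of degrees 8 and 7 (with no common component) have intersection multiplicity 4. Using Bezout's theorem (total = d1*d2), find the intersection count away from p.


By Bezout's theorem, the total intersection number is d1 * d2.
Total = 8 * 7 = 56
Intersection multiplicity at p = 4
Remaining intersections = 56 - 4 = 52

52


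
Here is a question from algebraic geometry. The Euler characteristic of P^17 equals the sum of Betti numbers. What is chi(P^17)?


The complex projective space P^17 has one cell in each even real dimension 0, 2, ..., 34.
The cohomology groups are H^{2k}(P^17) = Z for k = 0,...,17, and 0 otherwise.
Euler characteristic = sum of Betti numbers = 1 per even-dimensional cohomology group.
chi(P^17) = 17 + 1 = 18

18


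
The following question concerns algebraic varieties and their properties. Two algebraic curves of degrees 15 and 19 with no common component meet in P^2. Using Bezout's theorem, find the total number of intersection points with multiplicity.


Bezout's theorem states the intersection count equals the product of degrees.
Intersection count = 15 * 19 = 285

285


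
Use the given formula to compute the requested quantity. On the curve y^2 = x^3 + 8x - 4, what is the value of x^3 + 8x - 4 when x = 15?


Compute x^3 + 8x - 4 at x = 15:
x^3 = 15^3 = 3375
8*x = 8*15 = 120
Sum: 3375 + 120 - 4 = 3491

3491


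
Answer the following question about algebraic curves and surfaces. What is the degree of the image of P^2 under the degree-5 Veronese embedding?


The Veronese variety v_5(P^2) has degree d^r.
d^r = 5^2 = 25

25


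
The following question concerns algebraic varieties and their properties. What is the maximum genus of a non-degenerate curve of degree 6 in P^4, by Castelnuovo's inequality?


Castelnuovo's bound: write d - 1 = m(r-1) + epsilon with 0 <= epsilon < r-1.
d - 1 = 6 - 1 = 5
r - 1 = 4 - 1 = 3
5 = 1*3 + 2, so m = 1, epsilon = 2
pi(d, r) = m(m-1)(r-1)/2 + m*epsilon
= 1*0*3/2 + 1*2
= 0/2 + 2
= 0 + 2 = 2

2


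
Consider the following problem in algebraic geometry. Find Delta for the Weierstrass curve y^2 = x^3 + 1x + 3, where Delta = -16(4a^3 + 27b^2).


Compute each component:
4a^3 = 4*1^3 = 4*1 = 4
27b^2 = 27*3^2 = 27*9 = 243
4a^3 + 27b^2 = 4 + 243 = 247
Delta = -16*247 = -3952

-3952


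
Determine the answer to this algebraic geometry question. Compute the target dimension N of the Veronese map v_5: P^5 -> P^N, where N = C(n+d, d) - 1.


The Veronese embedding v_d: P^n -> P^N maps each point to all
degree-d monomials in n+1 homogeneous coordinates.
N = C(n+d, d) - 1
N = C(5+5, 5) - 1
N = C(10, 5) - 1
C(10, 5) = 252
N = 252 - 1 = 251

251


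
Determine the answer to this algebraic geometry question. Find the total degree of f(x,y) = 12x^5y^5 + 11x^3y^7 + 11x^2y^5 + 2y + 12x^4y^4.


Examine each term for its total degree (sum of exponents).
  Term '12x^5y^5' has total degree 5+5 = 10.
  Term '11x^3y^7' has total degree 3+7 = 10.
  Term '11x^2y^5' has total degree 2+5 = 7.
  Term '2y' has total degree 0+1 = 1.
  Term '12x^4y^4' has total degree 4+4 = 8.
The maximum total degree among all terms is 10.

10


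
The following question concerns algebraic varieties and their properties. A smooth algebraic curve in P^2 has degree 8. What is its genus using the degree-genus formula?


Using the genus formula for smooth plane curves:
g = (d-1)(d-2)/2
g = (8-1)(8-2)/2
g = 7*6/2
g = 42/2 = 21

21


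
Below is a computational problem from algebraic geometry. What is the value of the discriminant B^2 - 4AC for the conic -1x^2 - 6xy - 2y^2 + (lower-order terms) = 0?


The discriminant of a conic Ax^2 + Bxy + Cy^2 + ... = 0 is B^2 - 4AC.
B^2 = (-6)^2 = 36
4AC = 4*(-1)*(-2) = 8
Discriminant = 36 - 8 = 28

28


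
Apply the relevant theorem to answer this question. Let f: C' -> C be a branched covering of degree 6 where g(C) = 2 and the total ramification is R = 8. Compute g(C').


Riemann-Hurwitz formula: 2g' - 2 = d(2g - 2) + R
Given: d = 6, g = 2, R = 8
2g' - 2 = 6*(2*2 - 2) + 8
2g' - 2 = 6*2 + 8
2g' - 2 = 12 + 8 = 20
2g' = 22
g' = 11

11


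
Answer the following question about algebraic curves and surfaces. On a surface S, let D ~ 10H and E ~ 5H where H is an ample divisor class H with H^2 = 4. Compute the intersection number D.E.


Using bilinearity of the intersection pairing on a surface S:
(aH).(bH) = ab * (H.H)
We have H^2 = 4.
D.E = (10H).(5H) = 10*5*4
= 50*4
= 200

200


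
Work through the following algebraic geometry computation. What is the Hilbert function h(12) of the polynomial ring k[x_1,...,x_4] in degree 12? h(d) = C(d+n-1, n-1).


The Hilbert function for the polynomial ring in 4 variables is:
h(d) = C(d+n-1, n-1)
h(12) = C(12+4-1, 4-1) = C(15, 3)
= 15! / (3! * 12!)
= 455

455


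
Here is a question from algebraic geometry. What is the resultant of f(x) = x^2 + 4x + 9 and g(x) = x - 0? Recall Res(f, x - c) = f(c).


For Res(f, x - c), we evaluate f at x = c.
f(0) = 0^2 + 4*0 + 9
= 0 + 0 + 9
= 0 + 9 = 9
Res(f, g) = 9

9


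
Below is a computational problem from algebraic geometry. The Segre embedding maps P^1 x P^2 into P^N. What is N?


The Segre embedding maps P^m x P^n into P^N via
all products of coordinates from each factor.
N = (m+1)(n+1) - 1
N = (1+1)(2+1) - 1
N = 2*3 - 1
N = 6 - 1 = 5

5


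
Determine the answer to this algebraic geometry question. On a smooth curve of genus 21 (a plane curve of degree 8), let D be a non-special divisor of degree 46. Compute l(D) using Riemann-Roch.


First, compute the genus of a smooth plane curve of degree 8:
g = (d-1)(d-2)/2 = (8-1)(8-2)/2 = 21
For a non-special divisor D (i.e., h^1(D) = 0), Riemann-Roch gives:
l(D) = deg(D) - g + 1
Since deg(D) = 46 >= 2g - 1 = 41, D is non-special.
l(D) = 46 - 21 + 1 = 26

26


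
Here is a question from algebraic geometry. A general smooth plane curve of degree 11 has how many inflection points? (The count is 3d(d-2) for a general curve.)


For a general smooth plane curve C of degree d, the inflection points are
the intersection of C with its Hessian curve, which has degree 3(d-2).
By Bezout, the total intersection number is d * 3(d-2) = 11 * 27 = 297.
For a general curve every flex is ordinary, so each contributes
multiplicity 1 to C·Hess(C), and the number of distinct inflection
points is 3d(d-2).
Inflection points = 3*11*(11-2) = 3*11*9 = 297

297


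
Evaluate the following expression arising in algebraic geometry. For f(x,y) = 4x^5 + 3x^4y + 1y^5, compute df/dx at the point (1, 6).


df/dx = 5*4*x^4 + 4*3*x^3*y
At (1,6): 5*4*1^4 + 4*3*1^3*6
= 20 + 72
= 92

92


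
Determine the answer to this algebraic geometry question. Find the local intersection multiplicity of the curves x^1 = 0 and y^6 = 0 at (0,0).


The intersection multiplicity of V(x^a) and V(y^b) at the origin is:
I(O; V(x^1), V(y^6)) = dim_k(k[x,y]/(x^1, y^6))
A basis for k[x,y]/(x^1, y^6) is the set of monomials x^i * y^j
where 0 <= i < 1 and 0 <= j < 6.
The number of such monomials is 1 * 6 = 6

6


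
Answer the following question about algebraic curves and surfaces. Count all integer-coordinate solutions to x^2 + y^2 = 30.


Systematically check integer values of x where x^2 <= 30.
For each valid x, check if 30 - x^2 is a perfect square.
Total integer solutions found: 0

0


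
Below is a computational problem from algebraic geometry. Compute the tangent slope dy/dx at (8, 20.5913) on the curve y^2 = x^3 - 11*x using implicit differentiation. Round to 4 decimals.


Using implicit differentiation of y^2 = x^3 - 11*x:
2y * dy/dx = 3x^2 - 11
dy/dx = (3x^2 - 11)/(2y)
Numerator: 3*8^2 - 11 = 181
Denominator: 2*20.5913 = 41.1826
dy/dx = 181/41.1826 = 4.3951

4.3951


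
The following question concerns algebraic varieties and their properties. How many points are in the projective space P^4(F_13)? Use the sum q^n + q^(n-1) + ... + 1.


P^4(F_13) has (q^(n+1) - 1)/(q - 1) points.
= 13^4 + 13^3 + 13^2 + 13^1 + 13^0
= 28561 + 2197 + 169 + 13 + 1
= 30941

30941


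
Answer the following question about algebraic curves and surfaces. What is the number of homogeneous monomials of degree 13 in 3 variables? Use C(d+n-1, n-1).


The number of degree-13 monomials in 3 variables is C(d+n-1, n-1).
= C(13+3-1, 3-1) = C(15, 2)
= 105

105


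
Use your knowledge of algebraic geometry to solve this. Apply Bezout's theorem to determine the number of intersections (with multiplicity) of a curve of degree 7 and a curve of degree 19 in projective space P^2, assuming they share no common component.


Bezout's theorem states the intersection count equals the product of degrees.
Intersection count = 7 * 19 = 133

133


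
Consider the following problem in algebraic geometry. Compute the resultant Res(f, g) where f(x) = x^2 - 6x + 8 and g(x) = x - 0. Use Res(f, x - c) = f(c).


For Res(f, x - c), we evaluate f at x = c.
f(0) = 0^2 - 6*0 + 8
= 0 + 0 + 8
= 0 + 8 = 8
Res(f, g) = 8

8


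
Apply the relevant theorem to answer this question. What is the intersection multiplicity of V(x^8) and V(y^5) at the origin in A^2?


The intersection multiplicity of V(x^a) and V(y^b) at the origin is:
I(O; V(x^8), V(y^5)) = dim_k(k[x,y]/(x^8, y^5))
A basis for k[x,y]/(x^8, y^5) is the set of monomials x^i * y^j
where 0 <= i < 8 and 0 <= j < 5.
The number of such monomials is 8 * 5 = 40

40


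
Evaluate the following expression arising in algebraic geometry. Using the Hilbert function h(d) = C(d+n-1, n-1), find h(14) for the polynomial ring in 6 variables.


The Hilbert function for the polynomial ring in 6 variables is:
h(d) = C(d+n-1, n-1)
h(14) = C(14+6-1, 6-1) = C(19, 5)
= 19! / (5! * 14!)
= 11628

11628


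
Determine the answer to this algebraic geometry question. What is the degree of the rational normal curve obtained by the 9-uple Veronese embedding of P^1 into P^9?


The rational normal curve in P^9 is the image of P^1 under the 9-uple Veronese.
A general hyperplane in P^9 pulls back to a degree-9 form on P^1, which has 9 zeros,
so the curve meets a general hyperplane in 9 points. Degree = 9.

9


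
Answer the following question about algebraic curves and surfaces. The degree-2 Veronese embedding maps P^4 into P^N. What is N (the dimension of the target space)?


The Veronese embedding v_d: P^n -> P^N maps each point to all
degree-d monomials in n+1 homogeneous coordinates.
N = C(n+d, d) - 1
N = C(4+2, 2) - 1
N = C(6, 2) - 1
C(6, 2) = 15
N = 15 - 1 = 14

14


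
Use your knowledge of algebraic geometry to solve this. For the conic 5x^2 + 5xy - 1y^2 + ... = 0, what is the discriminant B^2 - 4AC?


The discriminant of a conic Ax^2 + Bxy + Cy^2 + ... = 0 is B^2 - 4AC.
B^2 = 5^2 = 25
4AC = 4*5*(-1) = -20
Discriminant = 25 + 20 = 45

45


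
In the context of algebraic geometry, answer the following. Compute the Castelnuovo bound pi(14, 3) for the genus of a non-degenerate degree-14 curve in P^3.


Castelnuovo's bound: write d - 1 = m(r-1) + epsilon with 0 <= epsilon < r-1.
d - 1 = 14 - 1 = 13
r - 1 = 3 - 1 = 2
13 = 6*2 + 1, so m = 6, epsilon = 1
pi(d, r) = m(m-1)(r-1)/2 + m*epsilon
= 6*5*2/2 + 6*1
= 60/2 + 6
= 30 + 6 = 36

36


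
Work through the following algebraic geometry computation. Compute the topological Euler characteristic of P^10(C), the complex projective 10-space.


The complex projective space P^10 has one cell in each even real dimension 0, 2, ..., 20.
The cohomology groups are H^{2k}(P^10) = Z for k = 0,...,10, and 0 otherwise.
Euler characteristic = sum of Betti numbers = 1 per even-dimensional cohomology group.
chi(P^10) = 10 + 1 = 11

11


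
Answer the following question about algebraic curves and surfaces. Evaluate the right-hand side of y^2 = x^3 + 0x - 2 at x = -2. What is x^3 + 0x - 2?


Compute x^3 + 0x - 2 at x = -2:
x^3 = (-2)^3 = -8
0*x = 0*(-2) = 0
Sum: -8 + 0 - 2 = -10

-10


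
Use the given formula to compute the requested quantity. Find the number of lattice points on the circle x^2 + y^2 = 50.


Systematically check integer values of x where x^2 <= 50.
For each valid x, check if 50 - x^2 is a perfect square.
x=1: 50 - 1 = 49, sqrt = 7 (valid)
x=5: 50 - 25 = 25, sqrt = 5 (valid)
x=7: 50 - 49 = 1, sqrt = 1 (valid)
Total integer solutions found: 12

12


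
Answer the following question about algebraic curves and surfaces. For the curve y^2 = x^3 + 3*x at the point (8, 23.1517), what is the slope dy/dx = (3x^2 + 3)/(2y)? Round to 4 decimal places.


Using implicit differentiation of y^2 = x^3 + 3*x:
2y * dy/dx = 3x^2 + 3
dy/dx = (3x^2 + 3)/(2y)
Numerator: 3*8^2 + 3 = 195
Denominator: 2*23.1517 = 46.3034
dy/dx = 195/46.3034 = 4.2114

4.2114


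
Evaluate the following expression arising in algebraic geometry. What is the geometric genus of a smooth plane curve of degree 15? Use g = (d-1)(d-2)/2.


Using the genus formula for smooth plane curves:
g = (d-1)(d-2)/2
g = (15-1)(15-2)/2
g = 14*13/2
g = 182/2 = 91

91


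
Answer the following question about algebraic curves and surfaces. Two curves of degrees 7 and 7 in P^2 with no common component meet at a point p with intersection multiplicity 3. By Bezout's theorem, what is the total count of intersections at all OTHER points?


By Bezout's theorem, the total intersection number is d1 * d2.
Total = 7 * 7 = 49
Intersection multiplicity at p = 3
Remaining intersections = 49 - 3 = 46

46


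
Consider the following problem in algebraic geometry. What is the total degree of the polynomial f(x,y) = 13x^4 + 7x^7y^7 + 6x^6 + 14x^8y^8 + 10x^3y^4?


Examine each term for its total degree (sum of exponents).
  Term '13x^4' has total degree 4+0 = 4.
  Term '7x^7y^7' has total degree 7+7 = 14.
  Term '6x^6' has total degree 6+0 = 6.
  Term '14x^8y^8' has total degree 8+8 = 16.
  Term '10x^3y^4' has total degree 3+4 = 7.
The maximum total degree among all terms is 16.

16


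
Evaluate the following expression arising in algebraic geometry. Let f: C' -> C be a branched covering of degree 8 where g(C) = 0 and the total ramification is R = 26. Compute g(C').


Riemann-Hurwitz formula: 2g' - 2 = d(2g - 2) + R
Given: d = 8, g = 0, R = 26
2g' - 2 = 8*(2*0 - 2) + 26
2g' - 2 = 8*(-2) + 26
2g' - 2 = -16 + 26 = 10
2g' = 12
g' = 6

6


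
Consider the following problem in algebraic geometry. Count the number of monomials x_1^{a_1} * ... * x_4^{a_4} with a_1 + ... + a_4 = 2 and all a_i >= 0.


The number of degree-2 monomials in 4 variables is C(d+n-1, n-1).
= C(2+4-1, 4-1) = C(5, 3)
= 10

10


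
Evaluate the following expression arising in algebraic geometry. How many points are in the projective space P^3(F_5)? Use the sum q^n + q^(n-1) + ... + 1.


P^3(F_5) has (q^(n+1) - 1)/(q - 1) points.
= 5^3 + 5^2 + 5^1 + 5^0
= 125 + 25 + 5 + 1
= 156

156


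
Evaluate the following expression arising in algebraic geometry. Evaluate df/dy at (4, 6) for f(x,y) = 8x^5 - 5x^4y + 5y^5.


df/dy = (-5)*x^4 + 5*5*y^4
At (4,6): (-5)*4^4 + 5*5*6^4
= -1280 + 32400
= 31120

31120


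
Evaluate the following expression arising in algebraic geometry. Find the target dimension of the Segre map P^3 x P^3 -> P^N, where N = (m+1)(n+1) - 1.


The Segre embedding maps P^m x P^n into P^N via
all products of coordinates from each factor.
N = (m+1)(n+1) - 1
N = (3+1)(3+1) - 1
N = 4*4 - 1
N = 16 - 1 = 15

15


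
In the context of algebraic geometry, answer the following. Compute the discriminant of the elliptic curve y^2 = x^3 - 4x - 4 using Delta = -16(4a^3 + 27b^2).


Compute each component:
4a^3 = 4*(-4)^3 = 4*(-64) = -256
27b^2 = 27*(-4)^2 = 27*16 = 432
4a^3 + 27b^2 = -256 + 432 = 176
Delta = -16*176 = -2816

-2816


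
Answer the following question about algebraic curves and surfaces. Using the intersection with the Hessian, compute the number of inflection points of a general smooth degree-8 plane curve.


For a general smooth plane curve C of degree d, the inflection points are
the intersection of C with its Hessian curve, which has degree 3(d-2).
By Bezout, the total intersection number is d * 3(d-2) = 8 * 18 = 144.
For a general curve every flex is ordinary, so each contributes
multiplicity 1 to C·Hess(C), and the number of distinct inflection
points is 3d(d-2).
Inflection points = 3*8*(8-2) = 3*8*6 = 144

144


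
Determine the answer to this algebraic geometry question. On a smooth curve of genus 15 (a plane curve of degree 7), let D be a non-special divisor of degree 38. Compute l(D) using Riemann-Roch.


First, compute the genus of a smooth plane curve of degree 7:
g = (d-1)(d-2)/2 = (7-1)(7-2)/2 = 15
For a non-special divisor D (i.e., h^1(D) = 0), Riemann-Roch gives:
l(D) = deg(D) - g + 1
Since deg(D) = 38 >= 2g - 1 = 29, D is non-special.
l(D) = 38 - 15 + 1 = 24

24


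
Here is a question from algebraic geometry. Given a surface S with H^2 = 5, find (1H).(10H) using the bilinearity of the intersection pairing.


Using bilinearity of the intersection pairing on a surface S:
(aH).(bH) = ab * (H.H)
We have H^2 = 5.
D.E = (1H).(10H) = 1*10*5
= 10*5
= 50

50


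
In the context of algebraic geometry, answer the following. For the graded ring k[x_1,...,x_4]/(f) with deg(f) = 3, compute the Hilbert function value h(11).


For R = k[x_1,...,x_n]/(f) with f homogeneous of degree e:
The Hilbert series is (1 - t^e)/(1 - t)^n.
So h(d) = C(d+n-1, n-1) - C(d-e+n-1, n-1) for d >= e.
With n=4, e=3, d=11:
C(11+4-1, 4-1) = C(14, 3) = 364
C(11-3+4-1, 4-1) = C(11, 3) = 165
h(11) = 364 - 165 = 199

199


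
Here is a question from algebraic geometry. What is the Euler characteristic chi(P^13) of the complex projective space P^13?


The complex projective space P^13 has one cell in each even real dimension 0, 2, ..., 26.
The cohomology groups are H^{2k}(P^13) = Z for k = 0,...,13, and 0 otherwise.
Euler characteristic = sum of Betti numbers = 1 per even-dimensional cohomology group.
chi(P^13) = 13 + 1 = 14

14


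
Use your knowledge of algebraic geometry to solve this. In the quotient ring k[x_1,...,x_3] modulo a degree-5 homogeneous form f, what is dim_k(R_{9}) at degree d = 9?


For R = k[x_1,...,x_n]/(f) with f homogeneous of degree e:
The Hilbert series is (1 - t^e)/(1 - t)^n.
So h(d) = C(d+n-1, n-1) - C(d-e+n-1, n-1) for d >= e.
With n=3, e=5, d=9:
C(9+3-1, 3-1) = C(11, 2) = 55
C(9-5+3-1, 3-1) = C(6, 2) = 15
h(9) = 55 - 15 = 40

40


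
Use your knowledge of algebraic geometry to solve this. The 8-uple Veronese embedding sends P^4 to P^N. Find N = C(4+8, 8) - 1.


The Veronese embedding v_d: P^n -> P^N maps each point to all
degree-d monomials in n+1 homogeneous coordinates.
N = C(n+d, d) - 1
N = C(4+8, 8) - 1
N = C(12, 8) - 1
C(12, 8) = 495
N = 495 - 1 = 494

494


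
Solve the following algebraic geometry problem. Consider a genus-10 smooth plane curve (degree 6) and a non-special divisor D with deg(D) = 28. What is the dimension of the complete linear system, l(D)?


First, compute the genus of a smooth plane curve of degree 6:
g = (d-1)(d-2)/2 = (6-1)(6-2)/2 = 10
For a non-special divisor D (i.e., h^1(D) = 0), Riemann-Roch gives:
l(D) = deg(D) - g + 1
Since deg(D) = 28 >= 2g - 1 = 19, D is non-special.
l(D) = 28 - 10 + 1 = 19

19


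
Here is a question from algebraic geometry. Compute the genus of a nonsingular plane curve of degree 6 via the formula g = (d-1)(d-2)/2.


Using the genus formula for smooth plane curves:
g = (d-1)(d-2)/2
g = (6-1)(6-2)/2
g = 5*4/2
g = 20/2 = 10

10


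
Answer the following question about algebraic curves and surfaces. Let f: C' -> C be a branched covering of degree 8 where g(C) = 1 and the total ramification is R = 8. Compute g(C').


Riemann-Hurwitz formula: 2g' - 2 = d(2g - 2) + R
Given: d = 8, g = 1, R = 8
2g' - 2 = 8*(2*1 - 2) + 8
2g' - 2 = 8*0 + 8
2g' - 2 = 0 + 8 = 8
2g' = 10
g' = 5

5


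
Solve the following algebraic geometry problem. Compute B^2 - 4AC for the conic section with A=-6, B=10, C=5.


The discriminant of a conic Ax^2 + Bxy + Cy^2 + ... = 0 is B^2 - 4AC.
B^2 = 10^2 = 100
4AC = 4*(-6)*5 = -120
Discriminant = 100 + 120 = 220

220


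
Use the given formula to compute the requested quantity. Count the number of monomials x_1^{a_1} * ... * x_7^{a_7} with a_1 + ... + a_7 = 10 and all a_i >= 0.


The number of degree-10 monomials in 7 variables is C(d+n-1, n-1).
= C(10+7-1, 7-1) = C(16, 6)
= 8008

8008


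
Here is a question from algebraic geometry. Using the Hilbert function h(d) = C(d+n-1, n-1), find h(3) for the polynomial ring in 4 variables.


The Hilbert function for the polynomial ring in 4 variables is:
h(d) = C(d+n-1, n-1)
h(3) = C(3+4-1, 4-1) = C(6, 3)
= 6! / (3! * 3!)
= 20

20


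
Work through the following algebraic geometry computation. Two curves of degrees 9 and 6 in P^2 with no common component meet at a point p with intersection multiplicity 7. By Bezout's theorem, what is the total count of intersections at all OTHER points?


By Bezout's theorem, the total intersection number is d1 * d2.
Total = 9 * 6 = 54
Intersection multiplicity at p = 7
Remaining intersections = 54 - 7 = 47

47


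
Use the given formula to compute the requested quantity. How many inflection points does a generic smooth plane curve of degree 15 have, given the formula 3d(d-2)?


For a general smooth plane curve C of degree d, the inflection points are
the intersection of C with its Hessian curve, which has degree 3(d-2).
By Bezout, the total intersection number is d * 3(d-2) = 15 * 39 = 585.
For a general curve every flex is ordinary, so each contributes
multiplicity 1 to C·Hess(C), and the number of distinct inflection
points is 3d(d-2).
Inflection points = 3*15*(15-2) = 3*15*13 = 585

585


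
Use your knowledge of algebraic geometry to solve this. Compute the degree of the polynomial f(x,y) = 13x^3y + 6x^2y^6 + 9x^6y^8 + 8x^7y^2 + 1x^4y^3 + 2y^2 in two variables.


Examine each term for its total degree (sum of exponents).
  Term '13x^3y' has total degree 3+1 = 4.
  Term '6x^2y^6' has total degree 2+6 = 8.
  Term '9x^6y^8' has total degree 6+8 = 14.
  Term '8x^7y^2' has total degree 7+2 = 9.
  Term '1x^4y^3' has total degree 4+3 = 7.
  Term '2y^2' has total degree 0+2 = 2.
The maximum total degree among all terms is 14.

14


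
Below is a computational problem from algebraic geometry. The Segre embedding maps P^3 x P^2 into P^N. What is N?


The Segre embedding maps P^m x P^n into P^N via
all products of coordinates from each factor.
N = (m+1)(n+1) - 1
N = (3+1)(2+1) - 1
N = 4*3 - 1
N = 12 - 1 = 11

11


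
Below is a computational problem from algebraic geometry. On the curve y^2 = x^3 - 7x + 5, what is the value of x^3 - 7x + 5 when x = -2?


Compute x^3 - 7x + 5 at x = -2:
x^3 = (-2)^3 = -8
(-7)*x = (-7)*(-2) = 14
Sum: -8 + 14 + 5 = 11

11


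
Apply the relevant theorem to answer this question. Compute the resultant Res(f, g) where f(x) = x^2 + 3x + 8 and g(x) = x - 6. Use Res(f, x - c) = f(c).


For Res(f, x - c), we evaluate f at x = c.
f(6) = 6^2 + 3*6 + 8
= 36 + 18 + 8
= 54 + 8 = 62
Res(f, g) = 62

62


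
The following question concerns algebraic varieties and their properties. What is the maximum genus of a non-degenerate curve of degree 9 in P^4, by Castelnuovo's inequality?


Castelnuovo's bound: write d - 1 = m(r-1) + epsilon with 0 <= epsilon < r-1.
d - 1 = 9 - 1 = 8
r - 1 = 4 - 1 = 3
8 = 2*3 + 2, so m = 2, epsilon = 2
pi(d, r) = m(m-1)(r-1)/2 + m*epsilon
= 2*1*3/2 + 2*2
= 6/2 + 4
= 3 + 4 = 7

7


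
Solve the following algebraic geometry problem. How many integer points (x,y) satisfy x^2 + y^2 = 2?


Systematically check integer values of x where x^2 <= 2.
For each valid x, check if 2 - x^2 is a perfect square.
x=1: 2 - 1 = 1, sqrt = 1 (valid)
Total integer solutions found: 4

4


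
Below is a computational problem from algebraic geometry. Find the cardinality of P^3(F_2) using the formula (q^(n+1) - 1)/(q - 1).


P^3(F_2) has (q^(n+1) - 1)/(q - 1) points.
= 2^3 + 2^2 + 2^1 + 2^0
= 8 + 4 + 2 + 1
= 15

15


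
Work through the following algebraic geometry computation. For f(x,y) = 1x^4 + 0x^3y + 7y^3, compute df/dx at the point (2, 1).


df/dx = 4*1*x^3 + 3*0*x^2*y
At (2,1): 4*1*2^3 + 3*0*2^2*1
= 32 + 0
= 32

32


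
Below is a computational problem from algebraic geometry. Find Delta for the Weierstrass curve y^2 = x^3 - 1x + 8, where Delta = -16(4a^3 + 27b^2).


Compute each component:
4a^3 = 4*(-1)^3 = 4*(-1) = -4
27b^2 = 27*8^2 = 27*64 = 1728
4a^3 + 27b^2 = -4 + 1728 = 1724
Delta = -16*1724 = -27584

-27584


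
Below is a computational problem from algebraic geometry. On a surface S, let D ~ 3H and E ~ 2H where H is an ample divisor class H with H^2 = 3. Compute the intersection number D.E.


Using bilinearity of the intersection pairing on a surface S:
(aH).(bH) = ab * (H.H)
We have H^2 = 3.
D.E = (3H).(2H) = 3*2*3
= 6*3
= 18

18


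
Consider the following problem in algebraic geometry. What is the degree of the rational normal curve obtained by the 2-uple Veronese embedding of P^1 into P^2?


The rational normal curve in P^2 is the image of P^1 under the 2-uple Veronese.
A general hyperplane in P^2 pulls back to a degree-2 form on P^1, which has 2 zeros,
so the curve meets a general hyperplane in 2 points. Degree = 2.

2


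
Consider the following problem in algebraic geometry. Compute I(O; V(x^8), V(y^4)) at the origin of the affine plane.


The intersection multiplicity of V(x^a) and V(y^b) at the origin is:
I(O; V(x^8), V(y^4)) = dim_k(k[x,y]/(x^8, y^4))
A basis for k[x,y]/(x^8, y^4) is the set of monomials x^i * y^j
where 0 <= i < 8 and 0 <= j < 4.
The number of such monomials is 8 * 4 = 32

32


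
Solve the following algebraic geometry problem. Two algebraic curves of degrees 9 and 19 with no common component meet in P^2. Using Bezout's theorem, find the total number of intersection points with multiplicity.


Bezout's theorem states the intersection count equals the product of degrees.
Intersection count = 9 * 19 = 171

171


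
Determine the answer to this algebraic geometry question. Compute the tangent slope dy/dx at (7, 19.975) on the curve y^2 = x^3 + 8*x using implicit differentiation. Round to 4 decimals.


Using implicit differentiation of y^2 = x^3 + 8*x:
2y * dy/dx = 3x^2 + 8
dy/dx = (3x^2 + 8)/(2y)
Numerator: 3*7^2 + 8 = 155
Denominator: 2*19.975 = 39.95
dy/dx = 155/39.95 = 3.8798

3.8798


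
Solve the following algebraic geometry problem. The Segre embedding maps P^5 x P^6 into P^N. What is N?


The Segre embedding maps P^m x P^n into P^N via
all products of coordinates from each factor.
N = (m+1)(n+1) - 1
N = (5+1)(6+1) - 1
N = 6*7 - 1
N = 42 - 1 = 41

41


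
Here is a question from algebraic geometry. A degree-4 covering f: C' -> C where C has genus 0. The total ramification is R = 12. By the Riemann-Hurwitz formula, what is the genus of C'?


Riemann-Hurwitz formula: 2g' - 2 = d(2g - 2) + R
Given: d = 4, g = 0, R = 12
2g' - 2 = 4*(2*0 - 2) + 12
2g' - 2 = 4*(-2) + 12
2g' - 2 = -8 + 12 = 4
2g' = 6
g' = 3

3


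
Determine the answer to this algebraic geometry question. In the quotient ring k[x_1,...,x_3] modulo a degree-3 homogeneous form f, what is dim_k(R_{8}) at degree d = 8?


For R = k[x_1,...,x_n]/(f) with f homogeneous of degree e:
The Hilbert series is (1 - t^e)/(1 - t)^n.
So h(d) = C(d+n-1, n-1) - C(d-e+n-1, n-1) for d >= e.
With n=3, e=3, d=8:
C(8+3-1, 3-1) = C(10, 2) = 45
C(8-3+3-1, 3-1) = C(7, 2) = 21
h(8) = 45 - 21 = 24

24


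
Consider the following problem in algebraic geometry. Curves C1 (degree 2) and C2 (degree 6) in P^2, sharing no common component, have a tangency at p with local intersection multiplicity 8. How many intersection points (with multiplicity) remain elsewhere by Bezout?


By Bezout's theorem, the total intersection number is d1 * d2.
Total = 2 * 6 = 12
Intersection multiplicity at p = 8
Remaining intersections = 12 - 8 = 4

4


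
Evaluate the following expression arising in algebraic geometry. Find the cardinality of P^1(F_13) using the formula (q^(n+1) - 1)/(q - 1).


P^1(F_13) has (q^(n+1) - 1)/(q - 1) points.
= 13^1 + 13^0
= 13 + 1
= 14

14


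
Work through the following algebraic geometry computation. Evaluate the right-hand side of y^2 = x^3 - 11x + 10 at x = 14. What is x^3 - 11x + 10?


Compute x^3 - 11x + 10 at x = 14:
x^3 = 14^3 = 2744
(-11)*x = (-11)*14 = -154
Sum: 2744 - 154 + 10 = 2600

2600


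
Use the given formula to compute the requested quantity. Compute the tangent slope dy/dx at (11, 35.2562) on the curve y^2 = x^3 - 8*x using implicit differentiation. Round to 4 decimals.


Using implicit differentiation of y^2 = x^3 - 8*x:
2y * dy/dx = 3x^2 - 8
dy/dx = (3x^2 - 8)/(2y)
Numerator: 3*11^2 - 8 = 355
Denominator: 2*35.2562 = 70.5124
dy/dx = 355/70.5124 = 5.0346

5.0346


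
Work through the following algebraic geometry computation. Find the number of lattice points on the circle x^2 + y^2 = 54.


Systematically check integer values of x where x^2 <= 54.
For each valid x, check if 54 - x^2 is a perfect square.
Total integer solutions found: 0

0


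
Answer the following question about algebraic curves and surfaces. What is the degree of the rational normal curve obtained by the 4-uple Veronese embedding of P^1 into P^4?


The rational normal curve in P^4 is the image of P^1 under the 4-uple Veronese.
A general hyperplane in P^4 pulls back to a degree-4 form on P^1, which has 4 zeros,
so the curve meets a general hyperplane in 4 points. Degree = 4.

4


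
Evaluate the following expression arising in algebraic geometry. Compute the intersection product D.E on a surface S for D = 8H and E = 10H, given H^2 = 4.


Using bilinearity of the intersection pairing on a surface S:
(aH).(bH) = ab * (H.H)
We have H^2 = 4.
D.E = (8H).(10H) = 8*10*4
= 80*4
= 320

320


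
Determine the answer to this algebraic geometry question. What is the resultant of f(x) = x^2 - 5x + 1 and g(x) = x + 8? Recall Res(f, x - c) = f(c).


For Res(f, x - c), we evaluate f at x = c.
f(-8) = (-8)^2 - 5*(-8) + 1
= 64 + 40 + 1
= 104 + 1 = 105
Res(f, g) = 105

105


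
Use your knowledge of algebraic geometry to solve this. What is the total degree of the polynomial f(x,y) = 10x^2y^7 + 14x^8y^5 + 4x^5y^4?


Examine each term for its total degree (sum of exponents).
  Term '10x^2y^7' has total degree 2+7 = 9.
  Term '14x^8y^5' has total degree 8+5 = 13.
  Term '4x^5y^4' has total degree 5+4 = 9.
The maximum total degree among all terms is 13.

13


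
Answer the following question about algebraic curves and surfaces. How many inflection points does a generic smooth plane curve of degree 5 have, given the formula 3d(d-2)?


For a general smooth plane curve C of degree d, the inflection points are
the intersection of C with its Hessian curve, which has degree 3(d-2).
By Bezout, the total intersection number is d * 3(d-2) = 5 * 9 = 45.
For a general curve every flex is ordinary, so each contributes
multiplicity 1 to C·Hess(C), and the number of distinct inflection
points is 3d(d-2).
Inflection points = 3*5*(5-2) = 3*5*3 = 45

45


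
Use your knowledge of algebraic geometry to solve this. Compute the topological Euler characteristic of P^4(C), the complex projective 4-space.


The complex projective space P^4 has one cell in each even real dimension 0, 2, ..., 8.
The cohomology groups are H^{2k}(P^4) = Z for k = 0,...,4, and 0 otherwise.
Euler characteristic = sum of Betti numbers = 1 per even-dimensional cohomology group.
chi(P^4) = 4 + 1 = 5

5


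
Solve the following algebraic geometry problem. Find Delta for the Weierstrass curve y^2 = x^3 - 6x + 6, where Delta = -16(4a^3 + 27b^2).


Compute each component:
4a^3 = 4*(-6)^3 = 4*(-216) = -864
27b^2 = 27*6^2 = 27*36 = 972
4a^3 + 27b^2 = -864 + 972 = 108
Delta = -16*108 = -1728

-1728


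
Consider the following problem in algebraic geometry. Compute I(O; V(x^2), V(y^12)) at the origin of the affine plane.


The intersection multiplicity of V(x^a) and V(y^b) at the origin is:
I(O; V(x^2), V(y^12)) = dim_k(k[x,y]/(x^2, y^12))
A basis for k[x,y]/(x^2, y^12) is the set of monomials x^i * y^j
where 0 <= i < 2 and 0 <= j < 12.
The number of such monomials is 2 * 12 = 24

24


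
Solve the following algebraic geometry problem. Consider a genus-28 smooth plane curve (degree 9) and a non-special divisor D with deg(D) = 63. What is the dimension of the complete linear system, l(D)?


First, compute the genus of a smooth plane curve of degree 9:
g = (d-1)(d-2)/2 = (9-1)(9-2)/2 = 28
For a non-special divisor D (i.e., h^1(D) = 0), Riemann-Roch gives:
l(D) = deg(D) - g + 1
Since deg(D) = 63 >= 2g - 1 = 55, D is non-special.
l(D) = 63 - 28 + 1 = 36

36


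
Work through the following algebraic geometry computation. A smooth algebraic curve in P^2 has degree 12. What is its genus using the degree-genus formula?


Using the genus formula for smooth plane curves:
g = (d-1)(d-2)/2
g = (12-1)(12-2)/2
g = 11*10/2
g = 110/2 = 55

55


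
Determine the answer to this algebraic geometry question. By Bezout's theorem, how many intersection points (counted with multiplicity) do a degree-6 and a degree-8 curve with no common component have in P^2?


Bezout's theorem states the intersection count equals the product of degrees.
Intersection count = 6 * 8 = 48

48


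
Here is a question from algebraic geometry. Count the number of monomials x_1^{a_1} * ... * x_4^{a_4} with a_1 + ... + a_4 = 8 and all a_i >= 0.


The number of degree-8 monomials in 4 variables is C(d+n-1, n-1).
= C(8+4-1, 4-1) = C(11, 3)
= 165

165


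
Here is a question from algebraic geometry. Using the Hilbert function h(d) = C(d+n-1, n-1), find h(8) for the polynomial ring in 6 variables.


The Hilbert function for the polynomial ring in 6 variables is:
h(d) = C(d+n-1, n-1)
h(8) = C(8+6-1, 6-1) = C(13, 5)
= 13! / (5! * 8!)
= 1287

1287


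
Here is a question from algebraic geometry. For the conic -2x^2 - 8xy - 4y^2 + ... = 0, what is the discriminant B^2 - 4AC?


The discriminant of a conic Ax^2 + Bxy + Cy^2 + ... = 0 is B^2 - 4AC.
B^2 = (-8)^2 = 64
4AC = 4*(-2)*(-4) = 32
Discriminant = 64 - 32 = 32

32


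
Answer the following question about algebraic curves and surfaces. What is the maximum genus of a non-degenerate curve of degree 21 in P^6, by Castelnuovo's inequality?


Castelnuovo's bound: write d - 1 = m(r-1) + epsilon with 0 <= epsilon < r-1.
d - 1 = 21 - 1 = 20
r - 1 = 6 - 1 = 5
20 = 4*5 + 0, so m = 4, epsilon = 0
pi(d, r) = m(m-1)(r-1)/2 + m*epsilon
= 4*3*5/2 + 4*0
= 60/2 + 0
= 30 + 0 = 30

30


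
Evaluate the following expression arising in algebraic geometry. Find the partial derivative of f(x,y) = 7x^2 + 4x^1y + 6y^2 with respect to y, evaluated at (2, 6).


df/dy = 4*x^1 + 2*6*y^1
At (2,6): 4*2^1 + 2*6*6^1
= 8 + 72
= 80

80


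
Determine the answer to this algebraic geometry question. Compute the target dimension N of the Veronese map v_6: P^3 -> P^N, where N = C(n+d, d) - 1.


The Veronese embedding v_d: P^n -> P^N maps each point to all
degree-d monomials in n+1 homogeneous coordinates.
N = C(n+d, d) - 1
N = C(3+6, 6) - 1
N = C(9, 6) - 1
C(9, 6) = 84
N = 84 - 1 = 83

83


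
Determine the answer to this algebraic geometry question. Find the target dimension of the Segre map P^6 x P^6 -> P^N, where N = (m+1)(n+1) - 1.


The Segre embedding maps P^m x P^n into P^N via
all products of coordinates from each factor.
N = (m+1)(n+1) - 1
N = (6+1)(6+1) - 1
N = 7*7 - 1
N = 49 - 1 = 48

48


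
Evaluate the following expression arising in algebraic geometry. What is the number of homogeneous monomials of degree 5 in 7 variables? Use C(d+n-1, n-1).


The number of degree-5 monomials in 7 variables is C(d+n-1, n-1).
= C(5+7-1, 7-1) = C(11, 6)
= 462

462


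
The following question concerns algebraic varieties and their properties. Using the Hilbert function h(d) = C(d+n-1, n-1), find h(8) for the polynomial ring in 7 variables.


The Hilbert function for the polynomial ring in 7 variables is:
h(d) = C(d+n-1, n-1)
h(8) = C(8+7-1, 7-1) = C(14, 6)
= 14! / (6! * 8!)
= 3003

3003


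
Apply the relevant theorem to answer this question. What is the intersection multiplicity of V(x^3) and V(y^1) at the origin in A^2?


The intersection multiplicity of V(x^a) and V(y^b) at the origin is:
I(O; V(x^3), V(y^1)) = dim_k(k[x,y]/(x^3, y^1))
A basis for k[x,y]/(x^3, y^1) is the set of monomials x^i * y^j
where 0 <= i < 3 and 0 <= j < 1.
The number of such monomials is 3 * 1 = 3

3


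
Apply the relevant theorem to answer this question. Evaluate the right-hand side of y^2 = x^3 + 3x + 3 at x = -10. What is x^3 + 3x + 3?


Compute x^3 + 3x + 3 at x = -10:
x^3 = (-10)^3 = -1000
3*x = 3*(-10) = -30
Sum: -1000 - 30 + 3 = -1027

-1027


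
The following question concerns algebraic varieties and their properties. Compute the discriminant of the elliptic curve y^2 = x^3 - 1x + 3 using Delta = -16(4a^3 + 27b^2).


Compute each component:
4a^3 = 4*(-1)^3 = 4*(-1) = -4
27b^2 = 27*3^2 = 27*9 = 243
4a^3 + 27b^2 = -4 + 243 = 239
Delta = -16*239 = -3824

-3824


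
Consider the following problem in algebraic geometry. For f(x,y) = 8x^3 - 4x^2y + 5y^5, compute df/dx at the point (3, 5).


df/dx = 3*8*x^2 + 2*(-4)*x^1*y
At (3,5): 3*8*3^2 + 2*(-4)*3^1*5
= 216 - 120
= 96

96


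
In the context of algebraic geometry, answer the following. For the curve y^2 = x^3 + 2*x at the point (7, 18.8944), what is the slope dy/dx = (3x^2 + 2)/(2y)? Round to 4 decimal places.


Using implicit differentiation of y^2 = x^3 + 2*x:
2y * dy/dx = 3x^2 + 2
dy/dx = (3x^2 + 2)/(2y)
Numerator: 3*7^2 + 2 = 149
Denominator: 2*18.8944 = 37.7888
dy/dx = 149/37.7888 = 3.9430

3.9430
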